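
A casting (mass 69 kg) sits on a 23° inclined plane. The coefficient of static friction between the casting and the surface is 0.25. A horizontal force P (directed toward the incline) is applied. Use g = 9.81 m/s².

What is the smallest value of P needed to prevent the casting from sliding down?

The casting tends to slide down (tan θ > μ_s), so at the point of impending slip friction acts up-slope at its limit: f = μ_s N.
Perpendicular to the incline: N = m g cos θ + P sin θ.
Along the incline: P cos θ + μ_s N = m g sin θ, i.e. P cos θ + μ_s (m g cos θ + P sin θ) = m g sin θ.
Solving, P (cos θ + μ_s sin θ) = m g (sin θ − μ_s cos θ), so P = 677×0.1606/1.018 = 107 N.

P_min ≈ 107 N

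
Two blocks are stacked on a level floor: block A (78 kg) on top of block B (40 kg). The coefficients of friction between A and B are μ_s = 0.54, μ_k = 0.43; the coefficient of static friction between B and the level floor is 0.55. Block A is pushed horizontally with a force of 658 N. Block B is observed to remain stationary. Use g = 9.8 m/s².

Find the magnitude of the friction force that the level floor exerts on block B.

f ≈ 329 N

The normal force B exerts on A is simply A's weight, N₁ = 764.4 N.
So the A–B interface can sustain at most μ_s N₁ = 412.8 N of static friction.
P = 658 N exceeds that limit, so A slips over B and the interface friction becomes kinetic: f₁ = μ_k N₁ = 0.43×764.4 = 329 N.
B experiences an equal 329 N forward from A (third law). B is in equilibrium, so the floor supplies f₂ = 329 N of static friction (limit μ_s(m_A+m_B)g = 636 N, not exceeded).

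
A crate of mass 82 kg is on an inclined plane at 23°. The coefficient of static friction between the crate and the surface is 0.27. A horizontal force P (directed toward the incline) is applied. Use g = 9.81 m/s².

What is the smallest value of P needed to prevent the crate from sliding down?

The crate tends to slide down (tan θ > μ_s), so at the point of impending slip friction acts up-slope at its limit: f = μ_s N.
Perpendicular to the incline: N = m g cos θ + P sin θ.
Along the incline: P cos θ + μ_s N = m g sin θ, i.e. P cos θ + μ_s (m g cos θ + P sin θ) = m g sin θ.
Solving, P (cos θ + μ_s sin θ) = m g (sin θ − μ_s cos θ), so P = 804×0.1422/1.026 = 111 N.

P_min ≈ 111 N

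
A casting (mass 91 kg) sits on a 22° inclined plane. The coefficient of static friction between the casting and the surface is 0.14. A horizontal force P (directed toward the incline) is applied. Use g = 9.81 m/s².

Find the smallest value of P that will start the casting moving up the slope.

P ≈ 515 N

At impending motion up the slope, friction acts down-slope at its limit: f = μ_s N.
Perpendicular to the incline: N = m g cos θ + P sin θ.
Along the incline: P cos θ = m g sin θ + μ_s N = m g sin θ + μ_s (m g cos θ + P sin θ).
Solving, P (cos θ − μ_s sin θ) = m g (sin θ + μ_s cos θ), so P = 91×9.81×(sin 22° + 0.14 cos 22°)/(cos 22° − 0.14 sin 22°) = 893×0.5044/0.8747 = 515 N.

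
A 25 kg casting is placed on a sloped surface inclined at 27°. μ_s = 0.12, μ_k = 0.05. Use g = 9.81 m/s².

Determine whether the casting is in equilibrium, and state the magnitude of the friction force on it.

f ≈ 10.9 N

N = m g cos θ = 219 N.
Down-slope weight component: m g sin θ = 111 N.
μ_s N = 26.2 N.
111 > 26.2 N, so it slides; kinetic friction f = μ_k N = 0.05×219 = 10.9 N.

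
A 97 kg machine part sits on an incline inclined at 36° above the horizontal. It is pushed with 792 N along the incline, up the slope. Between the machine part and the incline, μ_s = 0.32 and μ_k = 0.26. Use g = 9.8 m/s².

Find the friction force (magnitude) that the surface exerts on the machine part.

The normal reaction is N = m g cos θ = 769.1 N.
The friction needed for equilibrium is m g sin θ − P = 558.7 − 792 = -233.3 N, measured positive up-slope.
Maximum static friction available: μ_s N = 0.32 × 769.1 = 246.1 N.
Since |-233.3| ≤ 246.1 N, the machine part remains in static equilibrium and friction takes exactly the required value.

f ≈ 233 N (down the incline)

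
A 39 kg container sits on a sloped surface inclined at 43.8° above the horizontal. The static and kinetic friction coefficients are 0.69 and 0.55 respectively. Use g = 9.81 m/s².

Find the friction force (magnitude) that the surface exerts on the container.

f ≈ 152 N (up the incline)

The normal reaction is N = m g cos θ = 276.1 N.
For equilibrium along the incline, friction must balance the weight component: f = m g sin θ = 264.8 N up the slope.
The static-friction ceiling is μ_s N = 0.69 × 276.1 = 190.5 N.
Since |264.8| > 190.5 N, static friction cannot hold it; the container slides down the incline and kinetic friction applies: f = μ_k N = 0.55 × 276.1 = 152 N.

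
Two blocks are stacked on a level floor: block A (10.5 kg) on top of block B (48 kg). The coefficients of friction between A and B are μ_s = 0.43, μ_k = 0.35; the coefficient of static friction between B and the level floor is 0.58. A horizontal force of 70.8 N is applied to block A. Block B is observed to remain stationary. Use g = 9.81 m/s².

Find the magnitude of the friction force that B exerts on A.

Normal force at the A–B interface: N₁ = m_A g = 103 N.
Maximum static friction on A from B: μ_s N₁ = 0.43×103 = 44.29 N.
P = 70.8 N exceeds that limit, so A slips over B and the interface friction becomes kinetic: f₁ = μ_k N₁ = 0.35×103 = 36.1 N.
B experiences an equal 36.1 N forward from A (third law). B is in equilibrium, so the floor supplies f₂ = 36.1 N of static friction (limit μ_s(m_A+m_B)g = 332.9 N, not exceeded).

f ≈ 36.1 N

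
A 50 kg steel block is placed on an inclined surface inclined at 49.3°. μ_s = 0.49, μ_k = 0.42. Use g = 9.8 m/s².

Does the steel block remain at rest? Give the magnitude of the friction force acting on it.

f ≈ 134 N

N = m g cos θ = 320 N.
Down-slope weight component: m g sin θ = 371 N.
μ_s N = 157 N.
371 > 157 N, so it slides; kinetic friction f = μ_k N = 0.42×320 = 134 N.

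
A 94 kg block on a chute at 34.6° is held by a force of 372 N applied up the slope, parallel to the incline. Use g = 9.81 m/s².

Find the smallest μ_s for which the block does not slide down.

μ_s,min ≈ 0.2

N = m g cos θ = 759 N.
Friction must make up the shortfall along the incline: f = m g sin θ − P = 523.6 − 372 = 151.6 N.
At the threshold f = μ_s N, so μ_s,min = 151.6/759 = 0.2.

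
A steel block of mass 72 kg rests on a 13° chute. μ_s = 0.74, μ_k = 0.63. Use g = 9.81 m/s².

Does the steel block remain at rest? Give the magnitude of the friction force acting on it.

f ≈ 159 N

N = m g cos θ = 688 N.
Down-slope weight component: m g sin θ = 159 N.
μ_s N = 509 N.
159 ≤ 509 N, so it stays put; friction = 159 N.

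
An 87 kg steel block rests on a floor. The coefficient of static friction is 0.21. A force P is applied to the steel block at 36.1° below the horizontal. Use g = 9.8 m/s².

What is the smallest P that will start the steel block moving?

P ≈ 262 N

N = m g + P sin α (the push presses the steel block into the floor).
At impending slip, P cos α = μ_s N = μ_s (m g + P sin α).
Solving: P (cos α − μ_s sin α) = μ_s m g → P = 0.21×853/(cos 36.1° − 0.21 sin 36.1°) = 179/0.6843 = 262 N.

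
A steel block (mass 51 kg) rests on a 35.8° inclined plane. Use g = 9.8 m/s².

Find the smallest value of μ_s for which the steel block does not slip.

At the slip threshold m g sin θ = μ_s m g cos θ, so μ_s,min = tan θ.
μ_s,min = tan 35.8° = 0.721.

μ_s,min ≈ 0.721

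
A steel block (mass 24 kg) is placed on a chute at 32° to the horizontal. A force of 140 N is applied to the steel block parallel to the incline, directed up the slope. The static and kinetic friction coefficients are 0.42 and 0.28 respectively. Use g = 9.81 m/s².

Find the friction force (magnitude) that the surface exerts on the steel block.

f ≈ 15.2 N (down the incline)

Perpendicular to the surface, N = m g cos θ = 24·9.81·cos 32° = 199.7 N.
Parallel to the incline, ΣF = 0 gives f = m g sin θ − P = 124.8 − 140 = -15.24 N (up-slope positive).
The static-friction ceiling is μ_s N = 0.42 × 199.7 = 83.86 N.
Since |-15.24| ≤ 83.86 N, static friction is sufficient; f equals the required value, not μ_s N.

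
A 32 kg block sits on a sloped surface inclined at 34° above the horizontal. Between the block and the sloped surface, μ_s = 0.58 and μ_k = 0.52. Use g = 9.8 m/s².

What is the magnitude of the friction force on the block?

f ≈ 135 N (up the incline)

The normal reaction is N = m g cos θ = 260 N.
Along the slope the weight component is m g sin θ = 175.4 N; friction must supply exactly this, acting up-slope.
Static friction can supply at most μ_s N = 150.8 N.
|175.4| exceeds 150.8 N, so the block slips down-slope; friction is kinetic, f = μ_k N = 0.52×260 = 135 N.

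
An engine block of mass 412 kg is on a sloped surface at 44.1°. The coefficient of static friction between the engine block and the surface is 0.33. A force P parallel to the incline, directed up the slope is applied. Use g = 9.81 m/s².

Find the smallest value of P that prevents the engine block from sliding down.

The engine block tends to slide down (tan θ > μ_s), so at the point of impending slip friction acts up-slope at its limit: f = μ_s N.
P is parallel to the surface, so N = m g cos θ = 2900 N.
Along the incline: P + μ_s N = m g sin θ, so P = 2810 − 0.33×2900 = 1850 N.

P_min ≈ 1850 N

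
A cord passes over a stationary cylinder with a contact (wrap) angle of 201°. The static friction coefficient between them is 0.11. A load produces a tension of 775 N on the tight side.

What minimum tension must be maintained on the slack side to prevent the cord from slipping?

T_min ≈ 527 N

Capstan equation at impending slip: T_tight/T_slack = e^{μβ}.
β = 201° = 3.508 rad; e^{μβ} = e^{0.11×3.508} = 1.471.
T_slack = T_tight / e^{μβ} = 775 / 1.471 = 527 N.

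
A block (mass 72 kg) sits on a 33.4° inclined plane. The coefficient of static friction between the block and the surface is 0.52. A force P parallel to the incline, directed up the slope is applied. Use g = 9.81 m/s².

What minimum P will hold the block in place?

The block tends to slide down (tan θ > μ_s), so at the point of impending slip friction acts up-slope at its limit: f = μ_s N.
P is parallel to the surface, so N = m g cos θ = 590 N.
Along the incline: P + μ_s N = m g sin θ, so P = 389 − 0.52×590 = 82.2 N.

P_min ≈ 82.2 N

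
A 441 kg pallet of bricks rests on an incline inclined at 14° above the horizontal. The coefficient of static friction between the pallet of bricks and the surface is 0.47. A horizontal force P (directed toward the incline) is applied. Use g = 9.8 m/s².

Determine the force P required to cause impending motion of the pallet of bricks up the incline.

P ≈ 3520 N

At impending motion up the slope, friction acts down-slope at its limit: f = μ_s N.
Perpendicular to the incline: N = m g cos θ + P sin θ.
Along the incline: P cos θ = m g sin θ + μ_s N = m g sin θ + μ_s (m g cos θ + P sin θ).
Solving, P (cos θ − μ_s sin θ) = m g (sin θ + μ_s cos θ), so P = 441×9.8×(sin 14° + 0.47 cos 14°)/(cos 14° − 0.47 sin 14°) = 4320×0.698/0.8566 = 3520 N.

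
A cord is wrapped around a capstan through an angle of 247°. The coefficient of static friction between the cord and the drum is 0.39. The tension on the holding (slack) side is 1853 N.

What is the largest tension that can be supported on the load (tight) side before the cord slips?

T_max ≈ 9960 N

At impending slip the capstan equation gives T₂/T₁ = e^{μβ} with β in radians.
β = 247° × π/180 = 4.311 rad.
e^{μβ} = e^{0.39×4.311} = 5.372.
T₂ = T₁ · e^{μβ} = 1853 × 5.372 = 9960 N.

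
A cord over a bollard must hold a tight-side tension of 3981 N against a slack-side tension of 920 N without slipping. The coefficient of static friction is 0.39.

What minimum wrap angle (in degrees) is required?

T₂/T₁ = e^{μβ} → β = ln(T₂/T₁)/μ.
β = ln(3981/920)/0.39 = 1.465/0.39 = 3.756 rad.
In degrees: β = 3.756 × 180/π = 215°.

β_min ≈ 215°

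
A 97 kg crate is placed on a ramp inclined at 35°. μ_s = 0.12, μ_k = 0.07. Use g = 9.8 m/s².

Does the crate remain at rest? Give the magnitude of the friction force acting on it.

f ≈ 54.5 N

N = m g cos θ = 779 N.
Down-slope weight component: m g sin θ = 545 N.
μ_s N = 93.4 N.
545 > 93.4 N, so it slides; kinetic friction f = μ_k N = 0.07×779 = 54.5 N.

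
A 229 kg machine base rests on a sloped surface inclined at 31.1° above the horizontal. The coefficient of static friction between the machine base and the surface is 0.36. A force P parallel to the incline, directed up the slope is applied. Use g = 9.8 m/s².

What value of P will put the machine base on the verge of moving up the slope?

P ≈ 1850 N

At impending motion up the slope, friction acts down-slope at its limit: f = μ_s N.
P is parallel to the surface, so N = m g cos θ = 1920 N.
Along the incline: P = m g sin θ + μ_s N = 1160 + 0.36×1920 = 1850 N.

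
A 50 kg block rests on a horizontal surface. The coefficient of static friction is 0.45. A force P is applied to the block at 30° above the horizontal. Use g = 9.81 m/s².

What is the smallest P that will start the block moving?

N = m g − P sin α (the pull lifts the block).
At impending slip, P cos α = μ_s N = μ_s (m g − P sin α).
Solving: P (cos α + μ_s sin α) = μ_s m g → P = 0.45×490/(cos 30° + 0.45 sin 30°) = 221/1.091 = 202 N.

P ≈ 202 N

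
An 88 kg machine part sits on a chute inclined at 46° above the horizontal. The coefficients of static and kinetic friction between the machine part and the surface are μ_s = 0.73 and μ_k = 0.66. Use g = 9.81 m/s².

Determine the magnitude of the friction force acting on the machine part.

f ≈ 396 N (up the incline)

The normal reaction is N = m g cos θ = 599.7 N.
Along the slope the weight component is m g sin θ = 621 N; friction must supply exactly this, acting up-slope.
The static-friction ceiling is μ_s N = 0.73 × 599.7 = 437.8 N.
Since |621| > 437.8 N, static friction cannot hold it; the machine part slides down the incline and kinetic friction applies: f = μ_k N = 0.66 × 599.7 = 396 N.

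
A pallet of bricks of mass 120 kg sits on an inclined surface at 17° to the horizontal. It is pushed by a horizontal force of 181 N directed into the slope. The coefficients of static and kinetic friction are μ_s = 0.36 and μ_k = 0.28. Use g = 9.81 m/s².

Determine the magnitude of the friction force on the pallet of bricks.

f ≈ 171 N (up the incline)

Resolve perpendicular to the incline: N = m g cos θ + P sin θ = 120×9.81×cos 17° + 181×sin 17° = 1179 N.
Along the incline, the net driving force (taking up-slope positive) is P cos θ − m g sin θ = 173.1 − 344.2 = -171.1 N, so equilibrium requires friction f = 171.1 N (up-slope).
The limit of static friction is μ_s N = 424.3 N.
Since 171.1 N is within the 424.3 N limit, the pallet of bricks stays put and friction is exactly 171 N.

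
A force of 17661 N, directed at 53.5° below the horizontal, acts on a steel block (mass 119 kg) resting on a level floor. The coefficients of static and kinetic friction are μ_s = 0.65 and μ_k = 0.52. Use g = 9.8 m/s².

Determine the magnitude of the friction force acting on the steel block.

f ≈ 7990 N

Vertical equilibrium gives N = m g + P sin α = 15360 N.
For equilibrium, f = P cos α = 17661×cos 53.5° = 10510 N.
μ_s N = 0.65 × 15360 = 9986 N.
10510 > 9986 N → the steel block slides; f = μ_k N = 0.52×15360 = 7990 N.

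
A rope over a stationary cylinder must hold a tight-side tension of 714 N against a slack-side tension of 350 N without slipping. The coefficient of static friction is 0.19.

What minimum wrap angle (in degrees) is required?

β_min ≈ 215°

T₂/T₁ = e^{μβ} → β = ln(T₂/T₁)/μ.
β = ln(714/350)/0.19 = 0.7129/0.19 = 3.752 rad.
In degrees: β = 3.752 × 180/π = 215°.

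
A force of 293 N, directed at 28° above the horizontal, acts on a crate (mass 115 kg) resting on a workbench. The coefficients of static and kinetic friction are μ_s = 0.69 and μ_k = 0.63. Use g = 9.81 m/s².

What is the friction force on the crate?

The vertical component of P reduces the normal force: N = m g − P sin α = 1128 − 137.6 = 990.6 N.
For equilibrium, f = P cos α = 293×cos 28° = 258.7 N.
The static-friction limit is μ_s N = 683.5 N.
Since 258.7 N does not exceed the limit, the crate stays at rest and f = 259 N.

f ≈ 259 N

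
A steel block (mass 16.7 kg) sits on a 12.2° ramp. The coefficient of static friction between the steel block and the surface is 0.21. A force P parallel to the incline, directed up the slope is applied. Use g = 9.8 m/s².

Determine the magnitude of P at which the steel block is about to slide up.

P ≈ 68.2 N

At impending motion up the slope, friction acts down-slope at its limit: f = μ_s N.
P is parallel to the surface, so N = m g cos θ = 160 N.
Along the incline: P = m g sin θ + μ_s N = 34.6 + 0.21×160 = 68.2 N.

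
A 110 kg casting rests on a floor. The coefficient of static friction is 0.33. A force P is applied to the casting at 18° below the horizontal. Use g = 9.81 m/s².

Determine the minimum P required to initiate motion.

P ≈ 419 N

N = m g + P sin α (the push presses the casting into the floor).
At impending slip, P cos α = μ_s N = μ_s (m g + P sin α).
Solving: P (cos α − μ_s sin α) = μ_s m g → P = 0.33×1080/(cos 18° − 0.33 sin 18°) = 356/0.8491 = 419 N.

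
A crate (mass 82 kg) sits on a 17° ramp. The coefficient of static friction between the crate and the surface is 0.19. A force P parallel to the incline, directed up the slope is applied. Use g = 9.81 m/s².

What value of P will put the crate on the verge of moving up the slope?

P ≈ 381 N

At impending motion up the slope, friction acts down-slope at its limit: f = μ_s N.
P is parallel to the surface, so N = m g cos θ = 769 N.
Along the incline: P = m g sin θ + μ_s N = 235 + 0.19×769 = 381 N.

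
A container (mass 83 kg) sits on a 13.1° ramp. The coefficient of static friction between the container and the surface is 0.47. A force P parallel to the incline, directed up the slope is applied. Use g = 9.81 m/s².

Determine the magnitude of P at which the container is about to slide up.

P ≈ 557 N

At impending motion up the slope, friction acts down-slope at its limit: f = μ_s N.
P is parallel to the surface, so N = m g cos θ = 793 N.
Along the incline: P = m g sin θ + μ_s N = 185 + 0.47×793 = 557 N.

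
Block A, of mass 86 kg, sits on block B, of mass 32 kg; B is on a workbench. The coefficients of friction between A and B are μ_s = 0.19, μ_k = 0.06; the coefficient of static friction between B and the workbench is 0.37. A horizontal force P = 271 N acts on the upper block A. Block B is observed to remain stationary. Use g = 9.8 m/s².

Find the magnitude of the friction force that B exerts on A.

The normal force B exerts on A is simply A's weight, N₁ = 842.8 N.
So the A–B interface can sustain at most μ_s N₁ = 160.1 N of static friction.
P = 271 N exceeds that limit, so A slips over B and the interface friction becomes kinetic: f₁ = μ_k N₁ = 0.06×842.8 = 50.6 N.
B experiences an equal 50.6 N forward from A (third law). B is in equilibrium, so the floor supplies f₂ = 50.6 N of static friction (limit μ_s(m_A+m_B)g = 427.9 N, not exceeded).

f ≈ 50.6 N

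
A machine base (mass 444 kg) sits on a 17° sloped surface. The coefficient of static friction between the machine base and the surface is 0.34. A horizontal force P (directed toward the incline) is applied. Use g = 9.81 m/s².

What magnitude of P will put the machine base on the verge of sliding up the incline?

P ≈ 3140 N

At impending motion up the slope, friction acts down-slope at its limit: f = μ_s N.
Perpendicular to the incline: N = m g cos θ + P sin θ.
Along the incline: P cos θ = m g sin θ + μ_s N = m g sin θ + μ_s (m g cos θ + P sin θ).
Solving, P (cos θ − μ_s sin θ) = m g (sin θ + μ_s cos θ), so P = 444×9.81×(sin 17° + 0.34 cos 17°)/(cos 17° − 0.34 sin 17°) = 4360×0.6175/0.8569 = 3140 N.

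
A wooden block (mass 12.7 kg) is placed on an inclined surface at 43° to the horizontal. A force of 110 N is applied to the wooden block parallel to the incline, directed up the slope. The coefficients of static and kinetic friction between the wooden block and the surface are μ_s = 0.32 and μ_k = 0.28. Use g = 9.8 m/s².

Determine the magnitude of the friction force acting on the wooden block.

Perpendicular to the surface, N = m g cos θ = 12.7·9.8·cos 43° = 91.02 N.
For equilibrium along the incline the friction force must supply f = m g sin θ − P = 84.88 − 110 = -25.12 N (positive meaning up-slope).
The static-friction ceiling is μ_s N = 0.32 × 91.02 = 29.13 N.
Since |-25.12| ≤ 29.13 N, static friction is sufficient; f equals the required value, not μ_s N.

f ≈ 25.1 N (down the incline)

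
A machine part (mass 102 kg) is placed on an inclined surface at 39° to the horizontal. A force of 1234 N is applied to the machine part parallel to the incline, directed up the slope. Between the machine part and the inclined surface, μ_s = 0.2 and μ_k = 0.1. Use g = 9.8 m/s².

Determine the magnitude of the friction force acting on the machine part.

The normal reaction is N = m g cos θ = 776.8 N.
For equilibrium along the incline the friction force must supply f = m g sin θ − P = 629.1 − 1234 = -604.9 N (positive meaning up-slope).
Maximum static friction available: μ_s N = 0.2 × 776.8 = 155.4 N.
|-604.9| exceeds 155.4 N, so the machine part slips up-slope; friction is kinetic, f = μ_k N = 0.1×776.8 = 77.7 N.

f ≈ 77.7 N (down the incline)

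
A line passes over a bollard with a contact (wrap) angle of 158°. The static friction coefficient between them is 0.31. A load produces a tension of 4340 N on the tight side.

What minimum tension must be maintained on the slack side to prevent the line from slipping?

Capstan equation at impending slip: T_tight/T_slack = e^{μβ}.
β = 158° = 2.758 rad; e^{μβ} = e^{0.31×2.758} = 2.351.
T_slack = T_tight / e^{μβ} = 4340 / 2.351 = 1850 N.

T_min ≈ 1850 N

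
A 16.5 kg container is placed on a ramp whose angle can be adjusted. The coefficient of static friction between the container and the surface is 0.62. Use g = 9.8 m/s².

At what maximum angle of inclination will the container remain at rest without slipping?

θ_max ≈ 31.8°

At the slip threshold, m g sin θ = μ_s · m g cos θ, so tan θ = μ_s.
θ_max = arctan(0.62) = 31.8°.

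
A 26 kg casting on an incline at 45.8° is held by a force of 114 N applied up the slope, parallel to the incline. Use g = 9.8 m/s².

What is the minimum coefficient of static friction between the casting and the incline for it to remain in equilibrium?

N = m g cos θ = 177.6 N.
Friction must make up the shortfall along the incline: f = m g sin θ − P = 182.7 − 114 = 68.67 N.
At the threshold f = μ_s N, so μ_s,min = 68.67/177.6 = 0.387.

μ_s,min ≈ 0.387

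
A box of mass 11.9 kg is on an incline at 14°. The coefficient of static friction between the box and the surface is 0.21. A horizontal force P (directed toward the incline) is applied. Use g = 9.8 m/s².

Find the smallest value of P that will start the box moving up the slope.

At impending motion up the slope, friction acts down-slope at its limit: f = μ_s N.
Perpendicular to the incline: N = m g cos θ + P sin θ.
Along the incline: P cos θ = m g sin θ + μ_s N = m g sin θ + μ_s (m g cos θ + P sin θ).
Solving, P (cos θ − μ_s sin θ) = m g (sin θ + μ_s cos θ), so P = 11.9×9.8×(sin 14° + 0.21 cos 14°)/(cos 14° − 0.21 sin 14°) = 117×0.4457/0.9195 = 56.5 N.

P ≈ 56.5 N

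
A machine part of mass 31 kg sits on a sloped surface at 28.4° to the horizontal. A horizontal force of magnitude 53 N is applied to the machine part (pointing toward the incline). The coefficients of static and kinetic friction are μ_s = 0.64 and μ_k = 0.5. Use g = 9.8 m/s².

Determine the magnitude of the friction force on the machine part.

Normal direction: N = m g cos θ + P sin θ = 292.4 N.
Along the incline, the net driving force (taking up-slope positive) is P cos θ − m g sin θ = 46.62 − 144.5 = -97.87 N, so equilibrium requires friction f = 97.87 N (up-slope).
Maximum static friction: μ_s N = 0.64 × 292.4 = 187.2 N.
Since 97.87 N is within the 187.2 N limit, the machine part stays put and friction is exactly 97.9 N.

f ≈ 97.9 N (up the incline)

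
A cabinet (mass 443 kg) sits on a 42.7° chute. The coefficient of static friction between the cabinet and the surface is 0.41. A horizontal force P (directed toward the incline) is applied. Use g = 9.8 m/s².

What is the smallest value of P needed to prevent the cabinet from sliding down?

The cabinet tends to slide down (tan θ > μ_s), so at the point of impending slip friction acts up-slope at its limit: f = μ_s N.
Perpendicular to the incline: N = m g cos θ + P sin θ.
Along the incline: P cos θ + μ_s N = m g sin θ, i.e. P cos θ + μ_s (m g cos θ + P sin θ) = m g sin θ.
Solving, P (cos θ + μ_s sin θ) = m g (sin θ − μ_s cos θ), so P = 4340×0.3768/1.013 = 1620 N.

P_min ≈ 1620 N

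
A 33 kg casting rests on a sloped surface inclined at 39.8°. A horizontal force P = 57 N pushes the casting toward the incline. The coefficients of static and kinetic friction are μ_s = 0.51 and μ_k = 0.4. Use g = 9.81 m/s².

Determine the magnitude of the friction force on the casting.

f ≈ 114 N (up the incline)

Normal direction: N = m g cos θ + P sin θ = 285.2 N.
Parallel to the incline: P cos θ − m g sin θ = 43.79 − 207.2 = -163.4 N; the friction needed to balance this is 163.4 N acting up the slope.
The limit of static friction is μ_s N = 145.5 N.
The required 163.4 N exceeds the static limit, so the casting slides down-slope and f = μ_k N = 0.4×285.2 = 114 N.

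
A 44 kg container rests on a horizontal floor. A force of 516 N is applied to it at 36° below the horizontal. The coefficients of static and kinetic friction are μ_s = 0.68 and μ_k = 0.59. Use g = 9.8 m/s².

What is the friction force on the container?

Vertical equilibrium gives N = m g + P sin α = 734.5 N.
The horizontal driving force is P cos α = 417.5 N, so equilibrium needs friction f = 417.5 N.
The static-friction limit is μ_s N = 499.5 N.
Since 417.5 N does not exceed the limit, the container stays at rest and f = 417 N.

f ≈ 417 N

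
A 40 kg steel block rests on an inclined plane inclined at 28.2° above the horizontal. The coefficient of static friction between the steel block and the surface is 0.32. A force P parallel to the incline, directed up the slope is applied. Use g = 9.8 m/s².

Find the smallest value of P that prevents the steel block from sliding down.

The steel block tends to slide down (tan θ > μ_s), so at the point of impending slip friction acts up-slope at its limit: f = μ_s N.
P is parallel to the surface, so N = m g cos θ = 345 N.
Along the incline: P + μ_s N = m g sin θ, so P = 185 − 0.32×345 = 74.7 N.

P_min ≈ 74.7 N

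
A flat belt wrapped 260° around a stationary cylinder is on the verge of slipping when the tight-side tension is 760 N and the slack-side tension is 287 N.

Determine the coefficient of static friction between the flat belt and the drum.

T₂/T₁ = e^{μβ} → μ = ln(T₂/T₁)/β.
β = 260° = 4.538 rad.
μ = ln(760/287)/4.538 = ln(2.648)/4.538 = 0.215.

μ ≈ 0.215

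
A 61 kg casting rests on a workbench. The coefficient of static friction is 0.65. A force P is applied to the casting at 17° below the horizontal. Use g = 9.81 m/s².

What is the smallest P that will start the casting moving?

P ≈ 508 N

N = m g + P sin α (the push presses the casting into the workbench).
At impending slip, P cos α = μ_s N = μ_s (m g + P sin α).
Solving: P (cos α − μ_s sin α) = μ_s m g → P = 0.65×598/(cos 17° − 0.65 sin 17°) = 389/0.7663 = 508 N.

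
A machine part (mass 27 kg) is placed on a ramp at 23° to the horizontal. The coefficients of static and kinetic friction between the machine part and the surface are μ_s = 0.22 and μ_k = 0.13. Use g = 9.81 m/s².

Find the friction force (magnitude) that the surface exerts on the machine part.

The normal reaction is N = m g cos θ = 243.8 N.
Along the slope the weight component is m g sin θ = 103.5 N; friction must supply exactly this, acting up-slope.
Static friction can supply at most μ_s N = 53.64 N.
Since |103.5| > 53.64 N, static friction cannot hold it; the machine part slides down the incline and kinetic friction applies: f = μ_k N = 0.13 × 243.8 = 31.7 N.

f ≈ 31.7 N (up the incline)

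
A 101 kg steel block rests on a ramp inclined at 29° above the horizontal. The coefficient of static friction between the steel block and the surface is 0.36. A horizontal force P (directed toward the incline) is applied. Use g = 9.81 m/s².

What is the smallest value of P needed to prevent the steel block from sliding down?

The steel block tends to slide down (tan θ > μ_s), so at the point of impending slip friction acts up-slope at its limit: f = μ_s N.
Perpendicular to the incline: N = m g cos θ + P sin θ.
Along the incline: P cos θ + μ_s N = m g sin θ, i.e. P cos θ + μ_s (m g cos θ + P sin θ) = m g sin θ.
Solving, P (cos θ + μ_s sin θ) = m g (sin θ − μ_s cos θ), so P = 991×0.1699/1.049 = 160 N.

P_min ≈ 160 N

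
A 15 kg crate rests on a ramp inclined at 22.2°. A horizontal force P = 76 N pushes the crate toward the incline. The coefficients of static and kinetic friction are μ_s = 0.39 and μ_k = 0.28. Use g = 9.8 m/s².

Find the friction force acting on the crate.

The horizontal push has a component P sin θ into the surface, so N = m g cos θ + P sin θ = 136.1 + 28.72 = 164.8 N.
Parallel to the incline: P cos θ − m g sin θ = 70.37 − 55.54 = 14.82 N; the friction needed to balance this is 14.82 N acting down the slope.
Maximum static friction: μ_s N = 0.39 × 164.8 = 64.28 N.
|f_req| = 14.82 ≤ 64.28 N → the crate is in equilibrium; friction equals the required value.

f ≈ 14.8 N (down the incline)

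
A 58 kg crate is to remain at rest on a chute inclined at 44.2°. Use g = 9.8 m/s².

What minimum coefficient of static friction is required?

μ_s,min ≈ 0.972

At the slip threshold m g sin θ = μ_s m g cos θ, so μ_s,min = tan θ.
μ_s,min = tan 44.2° = 0.972.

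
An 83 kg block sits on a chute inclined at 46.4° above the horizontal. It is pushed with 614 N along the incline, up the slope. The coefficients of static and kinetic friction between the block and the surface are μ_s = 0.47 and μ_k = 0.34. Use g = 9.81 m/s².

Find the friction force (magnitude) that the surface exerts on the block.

The normal reaction is N = m g cos θ = 561.5 N.
For equilibrium along the incline the friction force must supply f = m g sin θ − P = 589.6 − 614 = -24.36 N (positive meaning up-slope).
Maximum static friction available: μ_s N = 0.47 × 561.5 = 263.9 N.
Since |-24.36| ≤ 263.9 N, static friction is sufficient; f equals the required value, not μ_s N.

f ≈ 24.4 N (down the incline)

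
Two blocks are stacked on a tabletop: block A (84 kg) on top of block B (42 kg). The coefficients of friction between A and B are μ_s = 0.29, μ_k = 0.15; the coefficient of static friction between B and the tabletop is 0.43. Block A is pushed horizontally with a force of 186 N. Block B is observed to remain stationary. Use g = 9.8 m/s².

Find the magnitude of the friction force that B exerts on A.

f ≈ 186 N

Normal force at the A–B interface: N₁ = m_A g = 823.2 N.
Maximum static friction on A from B: μ_s N₁ = 0.29×823.2 = 238.7 N.
P = 186 N is within that limit, so A and B move together (both at rest); the A–B friction is simply f₁ = P = 186 N.
B experiences an equal 186 N forward from A (third law). B is in equilibrium, so the floor supplies f₂ = 186 N of static friction (limit μ_s(m_A+m_B)g = 531 N, not exceeded).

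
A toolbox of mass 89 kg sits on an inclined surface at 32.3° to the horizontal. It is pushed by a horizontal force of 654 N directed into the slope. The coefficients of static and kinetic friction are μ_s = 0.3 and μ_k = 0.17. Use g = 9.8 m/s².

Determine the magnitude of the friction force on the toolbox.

Normal direction: N = m g cos θ + P sin θ = 1087 N.
Along the incline, the net driving force (taking up-slope positive) is P cos θ − m g sin θ = 552.8 − 466.1 = 86.74 N, so equilibrium requires friction f = -86.74 N (down-slope).
The limit of static friction is μ_s N = 326 N.
Since 86.74 N is within the 326 N limit, the toolbox stays put and friction is exactly 86.7 N.

f ≈ 86.7 N (down the incline)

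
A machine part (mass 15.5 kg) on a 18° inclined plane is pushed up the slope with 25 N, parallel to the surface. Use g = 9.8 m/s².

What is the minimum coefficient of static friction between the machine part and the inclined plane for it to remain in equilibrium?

μ_s,min ≈ 0.152

N = m g cos θ = 144.5 N.
Friction must make up the shortfall along the incline: f = m g sin θ − P = 46.94 − 25 = 21.94 N.
At the threshold f = μ_s N, so μ_s,min = 21.94/144.5 = 0.152.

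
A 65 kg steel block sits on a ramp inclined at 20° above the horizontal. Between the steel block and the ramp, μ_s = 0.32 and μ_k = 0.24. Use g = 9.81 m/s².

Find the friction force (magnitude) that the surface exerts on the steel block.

f ≈ 144 N (up the incline)

Perpendicular to the surface, N = m g cos θ = 65·9.81·cos 20° = 599.2 N.
For equilibrium along the incline, friction must balance the weight component: f = m g sin θ = 218.1 N up the slope.
Static friction can supply at most μ_s N = 191.7 N.
Since |218.1| > 191.7 N, static friction cannot hold it; the steel block slides down the incline and kinetic friction applies: f = μ_k N = 0.24 × 599.2 = 144 N.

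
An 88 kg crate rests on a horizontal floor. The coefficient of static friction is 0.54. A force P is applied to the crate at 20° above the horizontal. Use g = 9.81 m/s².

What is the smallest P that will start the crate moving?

N = m g − P sin α (the pull lifts the crate).
At impending slip, P cos α = μ_s N = μ_s (m g − P sin α).
Solving: P (cos α + μ_s sin α) = μ_s m g → P = 0.54×863/(cos 20° + 0.54 sin 20°) = 466/1.124 = 415 N.

P ≈ 415 N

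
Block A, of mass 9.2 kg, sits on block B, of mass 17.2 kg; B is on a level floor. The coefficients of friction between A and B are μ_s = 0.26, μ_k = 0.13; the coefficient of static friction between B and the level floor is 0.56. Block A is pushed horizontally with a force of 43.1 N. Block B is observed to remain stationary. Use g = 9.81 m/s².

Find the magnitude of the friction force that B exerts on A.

f ≈ 11.7 N

Normal force at the A–B interface: N₁ = m_A g = 90.25 N.
Maximum static friction on A from B: μ_s N₁ = 0.26×90.25 = 23.47 N.
Since P = 43.1 N > 23.47 N, A slides on B; the A–B friction is kinetic: f₁ = μ_k N₁ = 0.13×90.25 = 11.7 N.
B experiences an equal 11.7 N forward from A (third law). B is in equilibrium, so the floor supplies f₂ = 11.7 N of static friction (limit μ_s(m_A+m_B)g = 145 N, not exceeded).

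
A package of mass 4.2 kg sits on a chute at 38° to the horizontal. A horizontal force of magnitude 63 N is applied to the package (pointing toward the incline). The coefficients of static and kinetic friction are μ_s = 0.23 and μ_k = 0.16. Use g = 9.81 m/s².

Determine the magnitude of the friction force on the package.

Normal direction: N = m g cos θ + P sin θ = 71.25 N.
Along the incline, the net driving force (taking up-slope positive) is P cos θ − m g sin θ = 49.64 − 25.37 = 24.28 N, so equilibrium requires friction f = -24.28 N (down-slope).
The limit of static friction is μ_s N = 16.39 N.
|f_req| = 24.28 > 16.39 N → the package slides up the incline; f = μ_k N = 0.16 × 71.25 = 11.4 N.

f ≈ 11.4 N (down the incline)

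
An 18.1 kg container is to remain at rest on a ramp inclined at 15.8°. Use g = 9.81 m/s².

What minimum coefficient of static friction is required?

At the slip threshold m g sin θ = μ_s m g cos θ, so μ_s,min = tan θ.
μ_s,min = tan 15.8° = 0.283.

μ_s,min ≈ 0.283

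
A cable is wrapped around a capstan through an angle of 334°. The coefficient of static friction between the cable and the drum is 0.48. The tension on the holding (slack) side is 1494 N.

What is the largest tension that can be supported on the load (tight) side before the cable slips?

At impending slip the capstan equation gives T₂/T₁ = e^{μβ} with β in radians.
β = 334° × π/180 = 5.829 rad.
e^{μβ} = e^{0.48×5.829} = 16.41.
T₂ = T₁ · e^{μβ} = 1494 × 16.41 = 24500 N.

T_max ≈ 24500 N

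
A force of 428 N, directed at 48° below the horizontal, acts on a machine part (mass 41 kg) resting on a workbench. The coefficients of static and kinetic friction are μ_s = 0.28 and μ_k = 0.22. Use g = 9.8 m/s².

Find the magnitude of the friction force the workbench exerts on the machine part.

N = m g + P sin α = 401.8 + 428×sin 48° = 719.9 N.
Horizontally, friction must balance P cos α = 286.4 N.
μ_s N = 0.28 × 719.9 = 201.6 N.
The required friction exceeds μ_s N, so the machine part moves and f = μ_k N = 158 N.

f ≈ 158 N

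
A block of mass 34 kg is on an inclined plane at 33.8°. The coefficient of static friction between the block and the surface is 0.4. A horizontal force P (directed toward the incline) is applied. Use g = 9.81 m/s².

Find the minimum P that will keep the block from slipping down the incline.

The block tends to slide down (tan θ > μ_s), so at the point of impending slip friction acts up-slope at its limit: f = μ_s N.
Perpendicular to the incline: N = m g cos θ + P sin θ.
Along the incline: P cos θ + μ_s N = m g sin θ, i.e. P cos θ + μ_s (m g cos θ + P sin θ) = m g sin θ.
Solving, P (cos θ + μ_s sin θ) = m g (sin θ − μ_s cos θ), so P = 334×0.2239/1.054 = 70.9 N.

P_min ≈ 70.9 N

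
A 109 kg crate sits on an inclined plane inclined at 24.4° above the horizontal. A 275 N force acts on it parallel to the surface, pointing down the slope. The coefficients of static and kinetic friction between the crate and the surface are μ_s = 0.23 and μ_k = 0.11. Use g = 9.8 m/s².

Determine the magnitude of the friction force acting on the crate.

f ≈ 107 N (up the incline)

The normal reaction is N = m g cos θ = 972.8 N.
The friction needed for equilibrium is m g sin θ + P = 441.3 + 275 = 716.3 N, measured positive up-slope.
Maximum static friction available: μ_s N = 0.23 × 972.8 = 223.7 N.
Since |716.3| > 223.7 N, static friction cannot hold it; the crate slides down the incline and kinetic friction applies: f = μ_k N = 0.11 × 972.8 = 107 N.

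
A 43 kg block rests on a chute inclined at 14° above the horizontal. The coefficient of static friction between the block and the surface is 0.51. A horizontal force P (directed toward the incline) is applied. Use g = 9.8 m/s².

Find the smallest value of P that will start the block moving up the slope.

At impending motion up the slope, friction acts down-slope at its limit: f = μ_s N.
Perpendicular to the incline: N = m g cos θ + P sin θ.
Along the incline: P cos θ = m g sin θ + μ_s N = m g sin θ + μ_s (m g cos θ + P sin θ).
Solving, P (cos θ − μ_s sin θ) = m g (sin θ + μ_s cos θ), so P = 43×9.8×(sin 14° + 0.51 cos 14°)/(cos 14° − 0.51 sin 14°) = 421×0.7368/0.8469 = 367 N.

P ≈ 367 N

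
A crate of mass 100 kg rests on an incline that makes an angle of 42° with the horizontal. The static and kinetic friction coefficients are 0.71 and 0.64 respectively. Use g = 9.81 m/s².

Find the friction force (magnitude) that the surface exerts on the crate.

f ≈ 467 N (up the incline)

Normal force: N = m g cos θ = 100 × 9.81 × cos 42° = 729 N.
Along the slope the weight component is m g sin θ = 656.4 N; friction must supply exactly this, acting up-slope.
Static friction can supply at most μ_s N = 517.6 N.
Since |656.4| > 517.6 N, static friction cannot hold it; the crate slides down the incline and kinetic friction applies: f = μ_k N = 0.64 × 729 = 467 N.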